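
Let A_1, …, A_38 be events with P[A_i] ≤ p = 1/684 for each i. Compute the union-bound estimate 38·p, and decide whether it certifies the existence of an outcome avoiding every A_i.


Union bound: P[∪_{i=1}^{38} A_i] ≤ Σ_i P[A_i] ≤ 38·p = 38·(1/684) = 1/18.
Numerically: 1/18 ≈ 0.0555556.
Is 1/18 < 1? YES.
Since P[∪ A_i] ≤ 1/18 < 1, the complement has P[∩ A_i^c] ≥ 1 − 1/18 = 17/18 > 0, so some outcome avoids every A_i.

38·p = 1/18 ≈ 0.0555556; existence CERTIFIED by the union bound.


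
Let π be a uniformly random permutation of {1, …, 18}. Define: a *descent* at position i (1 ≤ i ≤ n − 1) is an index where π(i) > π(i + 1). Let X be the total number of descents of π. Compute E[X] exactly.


Write X = Σ X_I over i = 1, …, 17, with X_I the indicator of one descent.
There are 17 indicators.
For each fixed i, the pair (π(i), π(i+1)) is a uniformly random ordered pair of distinct values from {1, …, 18}; by symmetry P[π(i) > π(i+1)] = 1/2.
By linearity: E[X] = 17 · (1/2) = (18 − 1) · (1/2) = 17/2 ≈ 8.5000.

E[X] = 17/2 = 8.5000.


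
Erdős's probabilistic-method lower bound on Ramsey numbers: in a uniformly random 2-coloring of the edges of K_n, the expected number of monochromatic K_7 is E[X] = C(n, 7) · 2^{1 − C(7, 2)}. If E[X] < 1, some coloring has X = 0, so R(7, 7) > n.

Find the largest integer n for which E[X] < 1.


We need C(n, 7) · 2^{1 − 21} < 1, i.e. C(n, 7) < 2^{21 − 1} = 1048576.
Check values of n near the boundary:
  n = 24: C(24, 7) = 346104; 346104 < 1048576? YES
  n = 25: C(25, 7) = 480700; 480700 < 1048576? YES
  n = 26: C(26, 7) = 657800; 657800 < 1048576? YES
  n = 27: C(27, 7) = 888030; 888030 < 1048576? YES
  n = 28: C(28, 7) = 1184040; 1184040 < 1048576? NO
  n = 29: C(29, 7) = 1560780; 1560780 < 1048576? NO
  n = 30: C(30, 7) = 2035800; 2035800 < 1048576? NO
The largest n with C(n, 7) < 1048576 is n = 27 (where E[X] = 444015/524288 ≈ 0.846891). Hence R(7, 7) > 27, i.e. R(7, 7) ≥ 28.

Largest n = 27; hence R(7, 7) > 27.


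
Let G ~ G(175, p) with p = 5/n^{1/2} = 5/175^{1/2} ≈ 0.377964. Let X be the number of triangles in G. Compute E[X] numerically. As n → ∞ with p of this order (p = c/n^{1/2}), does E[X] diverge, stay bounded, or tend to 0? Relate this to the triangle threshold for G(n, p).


Number of potential triangles: C(175, 3) = 877975.
Each occurs with probability p³ ≈ (0.377964)³ ≈ 5.39949247e-02.
By linearity: E[X] = C(175, 3)·p³ ≈ 877975 · 5.39949247e-02 ≈ 47406.194027.
Since α = 1/2 < 1, p = c/n^{1/2} ≫ 1/n is above the triangle threshold p ~ 1/n. Asymptotically E[X] ~ (c³/6)·n^{3(1−α)} = (5³/6)·n^{1.5} → ∞; triangles are abundant w.h.p.

E[X] ≈ 47406.194027; in regime p = Θ(1/n^{1/2}) E[X] diverges (above the triangle threshold p ~ 1/n).


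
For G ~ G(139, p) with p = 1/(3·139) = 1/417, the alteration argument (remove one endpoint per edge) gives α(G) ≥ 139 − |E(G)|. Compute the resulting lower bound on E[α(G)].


E[|E(G)|] = C(139, 2)·p = 9591 · (1/417) = 23.
E[α(G)] ≥ n − E[|E(G)|] = 139 − 23 = 116.
Numerically: ≈ 116.0000.
(This is only a lower bound; the true E[α(G)] may be larger.)

E[α(G)] ≥ 116 ≈ 116.0000.


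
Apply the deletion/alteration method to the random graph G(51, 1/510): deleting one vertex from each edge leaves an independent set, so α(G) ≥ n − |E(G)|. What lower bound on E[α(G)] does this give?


E[|E(G)|] = C(51, 2)·p = 1275 · (1/510) = 5/2.
E[α(G)] ≥ n − E[|E(G)|] = 51 − 5/2 = 97/2.
Numerically: ≈ 48.50000.
(This is only a lower bound; the true E[α(G)] may be larger.)

E[α(G)] ≥ 97/2 ≈ 48.50000.


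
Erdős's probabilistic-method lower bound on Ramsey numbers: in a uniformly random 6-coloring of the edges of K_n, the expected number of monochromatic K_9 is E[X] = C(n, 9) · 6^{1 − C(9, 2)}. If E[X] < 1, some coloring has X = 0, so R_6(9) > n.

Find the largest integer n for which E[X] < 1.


We need C(n, 9) · 6^{1 − 36} < 1, i.e. C(n, 9) < 6^{36 − 1} = 1719070799748422591028658176.
Check values of n near the boundary:
  n = 4402: C(4402, 9) = 1696419745356657449393393700; 1696419745356657449393393700 < 1719070799748422591028658176? YES
  n = 4403: C(4403, 9) = 1699894433046281918452233150; 1699894433046281918452233150 < 1719070799748422591028658176? YES
  n = 4404: C(4404, 9) = 1703375445537161676647015880; 1703375445537161676647015880 < 1719070799748422591028658176? YES
  n = 4405: C(4405, 9) = 1706862792900636302463627150; 1706862792900636302463627150 < 1719070799748422591028658176? YES
  n = 4406: C(4406, 9) = 1710356485221788389505285700; 1710356485221788389505285700 < 1719070799748422591028658176? YES
  n = 4407: C(4407, 9) = 1713856532599459170657070050; 1713856532599459170657070050 < 1719070799748422591028658176? YES
  n = 4408: C(4408, 9) = 1717362945146264156457459600; 1717362945146264156457459600 < 1719070799748422591028658176? YES
  n = 4409: C(4409, 9) = 1720875732988608787686577131; 1720875732988608787686577131 < 1719070799748422591028658176? NO
  n = 4410: C(4410, 9) = 1724394906266704102180823710; 1724394906266704102180823710 < 1719070799748422591028658176? NO
  n = 4411: C(4411, 9) = 1727920475134582415883601405; 1727920475134582415883601405 < 1719070799748422591028658176? NO
The largest n with C(n, 9) < 1719070799748422591028658176 is n = 4408 (where E[X] = 35778394690547169926197075/35813974994758803979763712 ≈ 0.9990065). Hence R_6(9) > 4408, i.e. R_6(9) ≥ 4409.

Largest n = 4408; hence R_6(9) > 4408.


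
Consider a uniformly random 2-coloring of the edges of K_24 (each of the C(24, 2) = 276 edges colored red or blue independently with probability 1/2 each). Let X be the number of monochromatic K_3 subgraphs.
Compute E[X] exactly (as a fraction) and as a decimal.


Let X = Σ_S X_S over the C(24, 3) = 2024 subsets S of size 3, where X_S = 1 if the K_3 on S is monochromatic.
For a fixed S, the K_3 on S has C(3, 2) = 3 edges. P[all 3 edges red] = (1/2)^3, and likewise for blue, so P[monochromatic] = 2·(1/2)^3 = 2^{1 − 3} = 1/4.
By linearity of expectation: E[X] = C(24, 3) · 2^{1 − 3} = 2024 · 1/4 = 506.
Numerically: E[X] ≈ 506.000.

E[X] = C(24,3)·2^(1−C(3,2)) = 506 ≈ 506.000.


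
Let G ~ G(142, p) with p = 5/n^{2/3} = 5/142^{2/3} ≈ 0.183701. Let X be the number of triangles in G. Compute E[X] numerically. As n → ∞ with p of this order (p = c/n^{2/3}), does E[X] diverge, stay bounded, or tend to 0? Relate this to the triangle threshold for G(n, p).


Number of potential triangles: C(142, 3) = 467180.
Each occurs with probability p³ ≈ (0.183701)³ ≈ 6.19916683e-03.
By linearity: E[X] = C(142, 3)·p³ ≈ 467180 · 6.19916683e-03 ≈ 2896.126761.
Since α = 2/3 < 1, p = c/n^{2/3} ≫ 1/n is above the triangle threshold p ~ 1/n. Asymptotically E[X] ~ (c³/6)·n^{3(1−α)} = (5³/6)·n^{1} → ∞; triangles are abundant w.h.p.

E[X] ≈ 2896.126761; in regime p = Θ(1/n^{2/3}) E[X] diverges (above the triangle threshold p ~ 1/n).


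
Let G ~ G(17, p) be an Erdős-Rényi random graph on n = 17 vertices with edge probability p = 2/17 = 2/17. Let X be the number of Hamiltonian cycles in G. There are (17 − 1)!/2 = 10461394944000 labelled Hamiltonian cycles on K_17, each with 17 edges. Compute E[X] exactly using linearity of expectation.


K_17 has (17 − 1)!/2 = 10461394944000 labelled Hamiltonian cycles.
For each such Hamiltonian cycle H, let X_H = 1 if all 17 edges of H are present in G. Then P[X_H = 1] = p^{17} = (2/17)^{17} = 131072/827240261886336764177.
By linearity: E[X] = Σ_H E[X_H] = 10461394944000 · p^{17} = 10461394944000 · 131072/827240261886336764177 = 1371195958099968000/827240261886336764177.
Numerically: E[X] ≈ 0.00166.

E[X] = 10461394944000 · (2/17)^{17} = 1371195958099968000/827240261886336764177 ≈ 0.00166.


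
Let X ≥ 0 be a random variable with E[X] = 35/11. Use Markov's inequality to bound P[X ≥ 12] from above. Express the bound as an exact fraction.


μ = E[X] = 35/11, a = 12.
Markov: P[X ≥ 12] ≤ μ/a = (35/11)/12 = 35/132.
Numerically: ≈ 0.265152.
(Since a = 12 > μ = 3.181818, the bound 35/132 is < 1 and informative.)

P[X ≥ 12] ≤ 35/132 ≈ 0.265152.


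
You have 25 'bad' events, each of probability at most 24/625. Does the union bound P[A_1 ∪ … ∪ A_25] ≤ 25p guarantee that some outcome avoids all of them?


Union bound: P[∪_{i=1}^{25} A_i] ≤ Σ_i P[A_i] ≤ 25·p = 25·(24/625) = 24/25.
Numerically: 24/25 ≈ 0.9600000.
Is 24/25 < 1? YES.
Since P[∪ A_i] ≤ 24/25 < 1, the complement has P[∩ A_i^c] ≥ 1 − 24/25 = 1/25 > 0, so some outcome avoids every A_i.

25·p = 24/25 ≈ 0.9600000; existence CERTIFIED by the union bound.


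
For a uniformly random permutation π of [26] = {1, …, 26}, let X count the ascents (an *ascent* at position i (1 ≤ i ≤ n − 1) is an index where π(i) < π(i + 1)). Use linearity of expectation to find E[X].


Write X = Σ X_I over i = 1, …, 25, with X_I the indicator of one ascent.
There are 25 indicators.
For each fixed i, the pair (π(i), π(i+1)) is a uniformly random ordered pair of distinct values from {1, …, 26}; by symmetry P[π(i) < π(i+1)] = 1/2.
By linearity: E[X] = 25 · (1/2) = (26 − 1) · (1/2) = 25/2 ≈ 12.5000.

E[X] = 25/2 = 12.5000.


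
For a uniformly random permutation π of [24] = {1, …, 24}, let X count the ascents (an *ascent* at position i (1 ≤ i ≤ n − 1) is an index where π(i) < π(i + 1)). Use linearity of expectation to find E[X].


Write X = Σ X_I over i = 1, …, 23, with X_I the indicator of one ascent.
There are 23 indicators.
For each fixed i, the pair (π(i), π(i+1)) is a uniformly random ordered pair of distinct values from {1, …, 24}; by symmetry P[π(i) < π(i+1)] = 1/2.
By linearity: E[X] = 23 · (1/2) = (24 − 1) · (1/2) = 23/2 ≈ 11.500000.

E[X] = 23/2 = 11.500000.


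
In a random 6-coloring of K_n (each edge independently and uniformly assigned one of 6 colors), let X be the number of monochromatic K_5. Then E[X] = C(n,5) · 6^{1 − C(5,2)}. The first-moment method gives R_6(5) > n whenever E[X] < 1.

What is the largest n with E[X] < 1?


We need C(n, 5) · 6^{1 − 10} < 1, i.e. C(n, 5) < 6^{10 − 1} = 10077696.
Check values of n near the boundary:
  n = 61: C(61, 5) = 5949147; 5949147 < 10077696? YES
  n = 62: C(62, 5) = 6471002; 6471002 < 10077696? YES
  n = 63: C(63, 5) = 7028847; 7028847 < 10077696? YES
  n = 64: C(64, 5) = 7624512; 7624512 < 10077696? YES
  n = 65: C(65, 5) = 8259888; 8259888 < 10077696? YES
  n = 66: C(66, 5) = 8936928; 8936928 < 10077696? YES
  n = 67: C(67, 5) = 9657648; 9657648 < 10077696? YES
  n = 68: C(68, 5) = 10424128; 10424128 < 10077696? NO
  n = 69: C(69, 5) = 11238513; 11238513 < 10077696? NO
  n = 70: C(70, 5) = 12103014; 12103014 < 10077696? NO
The largest n with C(n, 5) < 10077696 is n = 67 (where E[X] = 67067/69984 ≈ 0.958). Hence R_6(5) > 67, i.e. R_6(5) ≥ 68.

Largest n = 67; hence R_6(5) > 67.


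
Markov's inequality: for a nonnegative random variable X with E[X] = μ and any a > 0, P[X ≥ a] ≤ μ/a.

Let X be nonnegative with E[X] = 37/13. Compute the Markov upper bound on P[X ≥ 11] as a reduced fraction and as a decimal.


μ = E[X] = 37/13, a = 11.
Markov: P[X ≥ 11] ≤ μ/a = (37/13)/11 = 37/143.
Numerically: ≈ 0.2587.
(Since a = 11 > μ = 2.8462, the bound 37/143 is < 1 and informative.)

P[X ≥ 11] ≤ 37/143 ≈ 0.2587.


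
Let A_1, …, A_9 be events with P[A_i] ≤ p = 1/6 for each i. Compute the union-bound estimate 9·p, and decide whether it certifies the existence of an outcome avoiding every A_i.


Union bound: P[∪_{i=1}^{9} A_i] ≤ Σ_i P[A_i] ≤ 9·p = 9·(1/6) = 3/2.
Numerically: 3/2 ≈ 1.50000.
Is 3/2 < 1? NO.
Since the bound 3/2 is ≥ 1, the union bound is uninformative here; it does NOT by itself certify existence.

9·p = 3/2 ≈ 1.50000; existence NOT certified by the union bound.


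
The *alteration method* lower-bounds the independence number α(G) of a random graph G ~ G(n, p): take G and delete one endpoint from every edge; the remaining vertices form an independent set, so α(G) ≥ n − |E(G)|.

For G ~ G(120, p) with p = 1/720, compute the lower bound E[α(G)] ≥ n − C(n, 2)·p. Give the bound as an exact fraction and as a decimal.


E[|E(G)|] = C(120, 2)·p = 7140 · (1/720) = 119/12.
E[α(G)] ≥ n − E[|E(G)|] = 120 − 119/12 = 1321/12.
Numerically: ≈ 110.083333.
(This is only a lower bound; the true E[α(G)] may be larger.)

E[α(G)] ≥ 1321/12 ≈ 110.083333.


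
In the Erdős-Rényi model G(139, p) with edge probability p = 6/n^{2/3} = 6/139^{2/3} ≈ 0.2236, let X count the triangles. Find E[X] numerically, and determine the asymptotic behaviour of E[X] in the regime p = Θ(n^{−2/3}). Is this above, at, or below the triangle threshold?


Number of potential triangles: C(139, 3) = 437989.
Each occurs with probability p³ ≈ (0.2236)³ ≈ 1.117955e-02.
By linearity: E[X] = C(139, 3)·p³ ≈ 437989 · 1.117955e-02 ≈ 4896.5180.
Since α = 2/3 < 1, p = c/n^{2/3} ≫ 1/n is above the triangle threshold p ~ 1/n. Asymptotically E[X] ~ (c³/6)·n^{3(1−α)} = (6³/6)·n^{1} → ∞; triangles are abundant w.h.p.

E[X] ≈ 4896.5180; in regime p = Θ(1/n^{2/3}) E[X] diverges (above the triangle threshold p ~ 1/n).


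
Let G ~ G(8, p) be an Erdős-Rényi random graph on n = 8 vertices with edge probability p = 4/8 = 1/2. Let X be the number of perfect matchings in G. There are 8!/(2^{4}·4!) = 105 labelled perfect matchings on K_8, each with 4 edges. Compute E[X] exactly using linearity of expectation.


K_8 has 8!/(2^{4}·4!) = 105 labelled perfect matchings.
For each such perfect matching H, let X_H = 1 if all 4 edges of H are present in G. Then P[X_H = 1] = p^{4} = (1/2)^{4} = 1/16.
By linearity: E[X] = Σ_H E[X_H] = 105 · p^{4} = 105 · 1/16 = 105/16.
Numerically: E[X] ≈ 6.562.

E[X] = 105 · (1/2)^{4} = 105/16 ≈ 6.562.


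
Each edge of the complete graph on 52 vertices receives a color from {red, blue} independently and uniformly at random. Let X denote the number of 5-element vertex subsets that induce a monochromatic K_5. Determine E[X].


Let X = Σ_S X_S over the C(52, 5) = 2598960 subsets S of size 5, where X_S = 1 if the K_5 on S is monochromatic.
For a fixed S, the K_5 on S has C(5, 2) = 10 edges. P[all 10 edges red] = (1/2)^10, and likewise for blue, so P[monochromatic] = 2·(1/2)^10 = 2^{1 − 10} = 1/512.
Summing: E[X] = C(52, 5) · 2^{1 − 10} = 2598960 · 1/512 = 162435/32.
Numerically: E[X] ≈ 5076.094.

E[X] = C(52,5)·2^(1−C(5,2)) = 162435/32 ≈ 5076.094.


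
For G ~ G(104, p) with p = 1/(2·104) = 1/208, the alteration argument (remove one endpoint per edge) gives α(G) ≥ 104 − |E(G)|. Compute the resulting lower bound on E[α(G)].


E[|E(G)|] = C(104, 2)·p = 5356 · (1/208) = 103/4.
E[α(G)] ≥ n − E[|E(G)|] = 104 − 103/4 = 313/4.
Numerically: ≈ 78.25000.
(This is only a lower bound; the true E[α(G)] may be larger.)

E[α(G)] ≥ 313/4 ≈ 78.25000.


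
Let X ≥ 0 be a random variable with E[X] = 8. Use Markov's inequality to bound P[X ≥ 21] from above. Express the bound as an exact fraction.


μ = E[X] = 8, a = 21.
Markov: P[X ≥ 21] ≤ μ/a = (8)/21 = 8/21.
Numerically: ≈ 0.38095.
(Since a = 21 > μ = 8.00000, the bound 8/21 is < 1 and informative.)

P[X ≥ 21] ≤ 8/21 ≈ 0.38095.


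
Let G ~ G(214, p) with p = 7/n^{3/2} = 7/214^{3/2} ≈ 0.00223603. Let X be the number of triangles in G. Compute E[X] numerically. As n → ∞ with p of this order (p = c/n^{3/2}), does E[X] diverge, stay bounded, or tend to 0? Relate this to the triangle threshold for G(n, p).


Number of potential triangles: C(214, 3) = 1610564.
Each occurs with probability p³ ≈ (0.00223603)³ ≈ 1.11797512e-08.
By linearity: E[X] = C(214, 3)·p³ ≈ 1610564 · 1.11797512e-08 ≈ 0.018006.
Since α = 3/2 > 1, p = c/n^{3/2} = o(1/n) is below the triangle threshold p ~ 1/n. Asymptotically E[X] ~ (c³/6)·n^{3(1−α)} = (7³/6)·n^{-1.5} → 0, so by Markov's inequality G has no triangles w.h.p.

E[X] ≈ 0.018006; in regime p = Θ(1/n^{3/2}) E[X] tends to 0 (below the triangle threshold p ~ 1/n).


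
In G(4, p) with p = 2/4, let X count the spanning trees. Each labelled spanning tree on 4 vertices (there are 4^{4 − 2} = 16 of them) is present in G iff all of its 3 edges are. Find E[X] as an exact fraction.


K_4 has 4^{4 − 2} = 16 labelled spanning trees.
For each such spanning tree H, let X_H = 1 if all 3 edges of H are present in G. Then P[X_H = 1] = p^{3} = (1/2)^{3} = 1/8.
By linearity of expectation: E[X] = Σ_H E[X_H] = 16 · p^{3} = 16 · 1/8 = 2.
Numerically: E[X] ≈ 2.

E[X] = 16 · (1/2)^{3} = 2 ≈ 2.


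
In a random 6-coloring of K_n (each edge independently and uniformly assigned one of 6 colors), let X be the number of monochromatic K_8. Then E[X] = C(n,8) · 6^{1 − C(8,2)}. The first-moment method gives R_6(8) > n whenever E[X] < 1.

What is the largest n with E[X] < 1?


We need C(n, 8) · 6^{1 − 28} < 1, i.e. C(n, 8) < 6^{28 − 1} = 1023490369077469249536.
Check values of n near the boundary:
  n = 1591: C(1591, 8) = 1000427749141189953870; 1000427749141189953870 < 1023490369077469249536? YES
  n = 1592: C(1592, 8) = 1005480414540892933435; 1005480414540892933435 < 1023490369077469249536? YES
  n = 1593: C(1593, 8) = 1010555394551193970323; 1010555394551193970323 < 1023490369077469249536? YES
  n = 1594: C(1594, 8) = 1015652773590544255167; 1015652773590544255167 < 1023490369077469249536? YES
  n = 1595: C(1595, 8) = 1020772636343363633895; 1020772636343363633895 < 1023490369077469249536? YES
  n = 1596: C(1596, 8) = 1025915067760710553965; 1025915067760710553965 < 1023490369077469249536? NO
  n = 1597: C(1597, 8) = 1031080153060953275445; 1031080153060953275445 < 1023490369077469249536? NO
  n = 1598: C(1598, 8) = 1036267977730442348529; 1036267977730442348529 < 1023490369077469249536? NO
The largest n with C(n, 8) < 1023490369077469249536 is n = 1595 (where E[X] = 113419181815929292655/113721152119718805504 ≈ 0.9973446). Hence R_6(8) > 1595, i.e. R_6(8) ≥ 1596.

Largest n = 1595; hence R_6(8) > 1595.


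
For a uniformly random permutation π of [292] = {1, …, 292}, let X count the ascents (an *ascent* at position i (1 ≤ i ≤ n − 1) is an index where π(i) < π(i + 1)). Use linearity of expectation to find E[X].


Write X = Σ X_I over i = 1, …, 291, with X_I the indicator of one ascent.
There are 291 indicators.
For each fixed i, the pair (π(i), π(i+1)) is a uniformly random ordered pair of distinct values from {1, …, 292}; by symmetry P[π(i) < π(i+1)] = 1/2.
By linearity: E[X] = 291 · (1/2) = (292 − 1) · (1/2) = 291/2 ≈ 145.500000.

E[X] = 291/2 = 145.500000.


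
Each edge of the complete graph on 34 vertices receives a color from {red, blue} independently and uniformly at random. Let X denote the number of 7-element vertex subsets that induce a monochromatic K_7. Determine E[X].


Let X = Σ_S X_S over the C(34, 7) = 5379616 subsets S of size 7, where X_S = 1 if the K_7 on S is monochromatic.
For a fixed S, the K_7 on S has C(7, 2) = 21 edges. P[all 21 edges red] = (1/2)^21, and likewise for blue, so P[monochromatic] = 2·(1/2)^21 = 2^{1 − 21} = 1/1048576.
Summing: E[X] = C(34, 7) · 2^{1 − 21} = 5379616 · 1/1048576 = 168113/32768.
Numerically: E[X] ≈ 5.1304.

E[X] = C(34,7)·2^(1−C(7,2)) = 168113/32768 ≈ 5.1304.


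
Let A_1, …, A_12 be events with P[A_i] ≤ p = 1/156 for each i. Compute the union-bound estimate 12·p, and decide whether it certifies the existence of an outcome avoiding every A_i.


Union bound: P[∪_{i=1}^{12} A_i] ≤ Σ_i P[A_i] ≤ 12·p = 12·(1/156) = 1/13.
Numerically: 1/13 ≈ 0.0769.
Is 1/13 < 1? YES.
Since P[∪ A_i] ≤ 1/13 < 1, the complement has P[∩ A_i^c] ≥ 1 − 1/13 = 12/13 > 0, so some outcome avoids every A_i.

12·p = 1/13 ≈ 0.0769; existence CERTIFIED by the union bound.


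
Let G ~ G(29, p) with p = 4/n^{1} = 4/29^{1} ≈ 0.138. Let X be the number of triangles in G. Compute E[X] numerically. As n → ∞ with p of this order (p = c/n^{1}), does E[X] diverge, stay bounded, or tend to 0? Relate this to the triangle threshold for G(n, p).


Number of potential triangles: C(29, 3) = 3654.
Each occurs with probability p³ ≈ (0.138)³ ≈ 2.62413e-03.
By linearity: E[X] = C(29, 3)·p³ ≈ 3654 · 2.62413e-03 ≈ 9.589.
Here α = 1, so p = 4/n is exactly at the triangle threshold p ~ 1/n. Asymptotically E[X] → c³/6 = 4³/6 = 32/3 ≈ 10.667, a bounded constant. In this regime the triangle count is asymptotically Poisson(c³/6).

E[X] ≈ 9.589; in regime p = Θ(1/n^{1}) E[X] stays bounded (at the triangle threshold p ~ 1/n).


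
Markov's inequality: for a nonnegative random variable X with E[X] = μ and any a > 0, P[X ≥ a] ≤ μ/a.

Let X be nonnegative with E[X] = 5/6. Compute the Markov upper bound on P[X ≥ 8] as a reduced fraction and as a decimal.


μ = E[X] = 5/6, a = 8.
Markov: P[X ≥ 8] ≤ μ/a = (5/6)/8 = 5/48.
Numerically: ≈ 0.104.
(Since a = 8 > μ = 0.833, the bound 5/48 is < 1 and informative.)

P[X ≥ 8] ≤ 5/48 ≈ 0.104.


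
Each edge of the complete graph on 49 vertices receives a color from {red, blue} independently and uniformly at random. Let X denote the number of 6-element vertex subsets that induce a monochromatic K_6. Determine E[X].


Let X = Σ_S X_S over the C(49, 6) = 13983816 subsets S of size 6, where X_S = 1 if the K_6 on S is monochromatic.
For a fixed S, the K_6 on S has C(6, 2) = 15 edges. P[all 15 edges red] = (1/2)^15, and likewise for blue, so P[monochromatic] = 2·(1/2)^15 = 2^{1 − 15} = 1/16384.
By linearity of expectation: E[X] = C(49, 6) · 2^{1 − 15} = 13983816 · 1/16384 = 1747977/2048.
Numerically: E[X] ≈ 853.504.

E[X] = C(49,6)·2^(1−C(6,2)) = 1747977/2048 ≈ 853.504.


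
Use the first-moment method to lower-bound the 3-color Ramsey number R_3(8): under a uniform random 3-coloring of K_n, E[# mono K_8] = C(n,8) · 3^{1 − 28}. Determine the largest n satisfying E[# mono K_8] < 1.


We need C(n, 8) · 3^{1 − 28} < 1, i.e. C(n, 8) < 3^{28 − 1} = 7625597484987.
Check values of n near the boundary:
  n = 151: C(151, 8) = 5551321138650; 5551321138650 < 7625597484987? YES
  n = 152: C(152, 8) = 5859727868575; 5859727868575 < 7625597484987? YES
  n = 153: C(153, 8) = 6183023199255; 6183023199255 < 7625597484987? YES
  n = 154: C(154, 8) = 6521818990995; 6521818990995 < 7625597484987? YES
  n = 155: C(155, 8) = 6876747915675; 6876747915675 < 7625597484987? YES
  n = 156: C(156, 8) = 7248464019225; 7248464019225 < 7625597484987? YES
  n = 157: C(157, 8) = 7637643295425; 7637643295425 < 7625597484987? NO
The largest n with C(n, 8) < 7625597484987 is n = 156 (where E[X] = 805384891025/847288609443 ≈ 0.9505437). Hence R_3(8) > 156, i.e. R_3(8) ≥ 157.

Largest n = 156; hence R_3(8) > 156.


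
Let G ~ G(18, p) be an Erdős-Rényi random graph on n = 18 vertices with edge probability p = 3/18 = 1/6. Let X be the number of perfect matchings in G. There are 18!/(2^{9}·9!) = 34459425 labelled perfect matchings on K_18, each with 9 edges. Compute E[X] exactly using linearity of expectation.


K_18 has 18!/(2^{9}·9!) = 34459425 labelled perfect matchings.
For each such perfect matching H, let X_H = 1 if all 9 edges of H are present in G. Then P[X_H = 1] = p^{9} = (1/6)^{9} = 1/10077696.
By linearity of expectation: E[X] = Σ_H E[X_H] = 34459425 · p^{9} = 34459425 · 1/10077696 = 425425/124416.
Numerically: E[X] ≈ 3.419.

E[X] = 34459425 · (1/6)^{9} = 425425/124416 ≈ 3.419.


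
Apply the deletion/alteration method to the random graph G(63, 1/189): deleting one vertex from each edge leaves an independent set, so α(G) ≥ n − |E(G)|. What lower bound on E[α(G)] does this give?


E[|E(G)|] = C(63, 2)·p = 1953 · (1/189) = 31/3.
E[α(G)] ≥ n − E[|E(G)|] = 63 − 31/3 = 158/3.
Numerically: ≈ 52.667.
(This is only a lower bound; the true E[α(G)] may be larger.)

E[α(G)] ≥ 158/3 ≈ 52.667.


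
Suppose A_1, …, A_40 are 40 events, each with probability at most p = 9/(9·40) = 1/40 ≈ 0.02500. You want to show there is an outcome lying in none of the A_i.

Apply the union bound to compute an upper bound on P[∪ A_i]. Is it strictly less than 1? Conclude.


Union bound: P[∪_{i=1}^{40} A_i] ≤ Σ_i P[A_i] ≤ 40·p = 40·(1/40) = 1.
Numerically: 1 ≈ 1.00000.
Is 1 < 1? NO.
Since the bound 1 is ≥ 1, the union bound is uninformative here; it does NOT by itself certify existence.

40·p = 1 ≈ 1.00000; existence NOT certified by the union bound.


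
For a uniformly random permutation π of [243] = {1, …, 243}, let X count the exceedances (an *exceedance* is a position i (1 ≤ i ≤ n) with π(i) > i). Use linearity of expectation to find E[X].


Write X = Σ_{i=1}^{243} X_i, where X_i = 1_{π(i) > i}.
For each fixed i, π(i) is uniform over {1, …, 243} (marginal of a uniform permutation), so P[π(i) > i] = (n − i)/n. Summing: Σ_{i=1}^{243} (n − i)/n = (0 + 1 + … + 242)/243 = 243(243 − 1)/(2·243) = (243 − 1)/2.
Hence E[X] = Σ_{i=1}^{243} (243 − i)/243 = 121 ≈ 121.0000.

E[X] = 121 = 121.0000.


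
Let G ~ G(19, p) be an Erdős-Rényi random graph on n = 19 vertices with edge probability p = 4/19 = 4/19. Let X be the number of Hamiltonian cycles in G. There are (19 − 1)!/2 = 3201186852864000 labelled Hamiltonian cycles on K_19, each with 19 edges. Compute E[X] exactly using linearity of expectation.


K_19 has (19 − 1)!/2 = 3201186852864000 labelled Hamiltonian cycles.
For each such Hamiltonian cycle H, let X_H = 1 if all 19 edges of H are present in G. Then P[X_H = 1] = p^{19} = (4/19)^{19} = 274877906944/1978419655660313589123979.
By linearity of expectation: E[X] = Σ_H E[X_H] = 3201186852864000 · p^{19} = 3201186852864000 · 274877906944/1978419655660313589123979 = 879935541851906811887616000/1978419655660313589123979.
Numerically: E[X] ≈ 444.77.

E[X] = 3201186852864000 · (4/19)^{19} = 879935541851906811887616000/1978419655660313589123979 ≈ 444.77.


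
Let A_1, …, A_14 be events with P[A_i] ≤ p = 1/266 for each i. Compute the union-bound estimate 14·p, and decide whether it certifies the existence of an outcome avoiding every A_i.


Union bound: P[∪_{i=1}^{14} A_i] ≤ Σ_i P[A_i] ≤ 14·p = 14·(1/266) = 1/19.
Numerically: 1/19 ≈ 0.052632.
Is 1/19 < 1? YES.
Since P[∪ A_i] ≤ 1/19 < 1, the complement has P[∩ A_i^c] ≥ 1 − 1/19 = 18/19 > 0, so some outcome avoids every A_i.

14·p = 1/19 ≈ 0.052632; existence CERTIFIED by the union bound.


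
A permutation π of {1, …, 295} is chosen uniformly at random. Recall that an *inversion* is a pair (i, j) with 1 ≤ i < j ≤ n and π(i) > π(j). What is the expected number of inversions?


Write X = Σ X_I over the C(295, 2) = 43365 pairs i < j, with X_I the indicator of one inversion.
There are 43365 indicators.
For each fixed pair i < j, the values π(i) and π(j) are two distinct elements of {1, …, 295} in uniformly random order; by symmetry P[π(i) > π(j)] = 1/2.
By linearity: E[X] = 43365 · (1/2) = C(295, 2) · (1/2) = 43365/2 = 43365/2 ≈ 21682.5000.

E[X] = 43365/2 = 21682.5000.


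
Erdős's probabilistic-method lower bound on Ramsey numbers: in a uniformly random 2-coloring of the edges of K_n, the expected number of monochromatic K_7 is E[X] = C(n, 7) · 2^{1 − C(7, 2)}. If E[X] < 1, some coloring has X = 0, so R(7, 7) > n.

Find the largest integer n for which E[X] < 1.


We need C(n, 7) · 2^{1 − 21} < 1, i.e. C(n, 7) < 2^{21 − 1} = 1048576.
Check values of n near the boundary:
  n = 24: C(24, 7) = 346104; 346104 < 1048576? YES
  n = 25: C(25, 7) = 480700; 480700 < 1048576? YES
  n = 26: C(26, 7) = 657800; 657800 < 1048576? YES
  n = 27: C(27, 7) = 888030; 888030 < 1048576? YES
  n = 28: C(28, 7) = 1184040; 1184040 < 1048576? NO
  n = 29: C(29, 7) = 1560780; 1560780 < 1048576? NO
The largest n with C(n, 7) < 1048576 is n = 27 (where E[X] = 444015/524288 ≈ 0.8469). Hence R(7, 7) > 27, i.e. R(7, 7) ≥ 28.

Largest n = 27; hence R(7, 7) > 27.


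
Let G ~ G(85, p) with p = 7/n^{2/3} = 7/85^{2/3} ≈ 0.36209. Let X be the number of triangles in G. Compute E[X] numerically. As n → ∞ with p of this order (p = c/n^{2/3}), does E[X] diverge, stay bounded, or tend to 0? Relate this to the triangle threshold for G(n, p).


Number of potential triangles: C(85, 3) = 98770.
Each occurs with probability p³ ≈ (0.36209)³ ≈ 4.7474048e-02.
By linearity: E[X] = C(85, 3)·p³ ≈ 98770 · 4.7474048e-02 ≈ 4689.01176.
Since α = 2/3 < 1, p = c/n^{2/3} ≫ 1/n is above the triangle threshold p ~ 1/n. Asymptotically E[X] ~ (c³/6)·n^{3(1−α)} = (7³/6)·n^{1} → ∞; triangles are abundant w.h.p.

E[X] ≈ 4689.01176; in regime p = Θ(1/n^{2/3}) E[X] diverges (above the triangle threshold p ~ 1/n).


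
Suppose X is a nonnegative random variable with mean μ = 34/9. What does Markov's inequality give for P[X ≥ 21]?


μ = E[X] = 34/9, a = 21.
Markov: P[X ≥ 21] ≤ μ/a = (34/9)/21 = 34/189.
Numerically: ≈ 0.179894.
(Since a = 21 > μ = 3.777778, the bound 34/189 is < 1 and informative.)

P[X ≥ 21] ≤ 34/189 ≈ 0.179894.


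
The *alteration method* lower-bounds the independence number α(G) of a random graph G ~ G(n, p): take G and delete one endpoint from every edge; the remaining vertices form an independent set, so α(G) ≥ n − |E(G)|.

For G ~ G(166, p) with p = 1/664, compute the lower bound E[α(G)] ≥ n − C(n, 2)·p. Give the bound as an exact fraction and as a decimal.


E[|E(G)|] = C(166, 2)·p = 13695 · (1/664) = 165/8.
E[α(G)] ≥ n − E[|E(G)|] = 166 − 165/8 = 1163/8.
Numerically: ≈ 145.3750.
(This is only a lower bound; the true E[α(G)] may be larger.)

E[α(G)] ≥ 1163/8 ≈ 145.3750.


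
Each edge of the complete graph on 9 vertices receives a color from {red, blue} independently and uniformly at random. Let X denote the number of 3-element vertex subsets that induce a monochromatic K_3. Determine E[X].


Let X = Σ_S X_S over the C(9, 3) = 84 subsets S of size 3, where X_S = 1 if the K_3 on S is monochromatic.
For a fixed S, the K_3 on S has C(3, 2) = 3 edges. P[all 3 edges red] = (1/2)^3, and likewise for blue, so P[monochromatic] = 2·(1/2)^3 = 2^{1 − 3} = 1/4.
By linearity of expectation: E[X] = C(9, 3) · 2^{1 − 3} = 84 · 1/4 = 21.
Numerically: E[X] ≈ 21.0000.

E[X] = C(9,3)·2^(1−C(3,2)) = 21 ≈ 21.0000.


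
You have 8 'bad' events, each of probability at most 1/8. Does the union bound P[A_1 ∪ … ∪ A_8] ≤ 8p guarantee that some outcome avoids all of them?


Union bound: P[∪_{i=1}^{8} A_i] ≤ Σ_i P[A_i] ≤ 8·p = 8·(1/8) = 1.
Numerically: 1 ≈ 1.000000.
Is 1 < 1? NO.
Since the bound 1 is ≥ 1, the union bound is uninformative here; it does NOT by itself certify existence.

8·p = 1 ≈ 1.000000; existence NOT certified by the union bound.


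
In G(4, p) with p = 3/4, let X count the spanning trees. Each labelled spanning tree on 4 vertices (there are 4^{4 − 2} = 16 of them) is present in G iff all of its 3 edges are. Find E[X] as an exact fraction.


K_4 has 4^{4 − 2} = 16 labelled spanning trees.
For each such spanning tree H, let X_H = 1 if all 3 edges of H are present in G. Then P[X_H = 1] = p^{3} = (3/4)^{3} = 27/64.
By linearity of expectation: E[X] = Σ_H E[X_H] = 16 · p^{3} = 16 · 27/64 = 27/4.
Numerically: E[X] ≈ 6.75.

E[X] = 16 · (3/4)^{3} = 27/4 ≈ 6.75.


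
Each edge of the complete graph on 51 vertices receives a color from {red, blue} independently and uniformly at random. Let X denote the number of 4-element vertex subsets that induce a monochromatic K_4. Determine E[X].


Let X = Σ_S X_S over the C(51, 4) = 249900 subsets S of size 4, where X_S = 1 if the K_4 on S is monochromatic.
For a fixed S, the K_4 on S has C(4, 2) = 6 edges. P[all 6 edges red] = (1/2)^6, and likewise for blue, so P[monochromatic] = 2·(1/2)^6 = 2^{1 − 6} = 1/32.
Summing: E[X] = C(51, 4) · 2^{1 − 6} = 249900 · 1/32 = 62475/8.
Numerically: E[X] ≈ 7809.375.

E[X] = C(51,4)·2^(1−C(4,2)) = 62475/8 ≈ 7809.375.


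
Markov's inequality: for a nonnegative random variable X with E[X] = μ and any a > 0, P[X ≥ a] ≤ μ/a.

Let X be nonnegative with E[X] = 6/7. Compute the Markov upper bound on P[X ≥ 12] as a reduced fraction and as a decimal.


μ = E[X] = 6/7, a = 12.
Markov: P[X ≥ 12] ≤ μ/a = (6/7)/12 = 1/14.
Numerically: ≈ 0.0714.
(Since a = 12 > μ = 0.8571, the bound 1/14 is < 1 and informative.)

P[X ≥ 12] ≤ 1/14 ≈ 0.0714.


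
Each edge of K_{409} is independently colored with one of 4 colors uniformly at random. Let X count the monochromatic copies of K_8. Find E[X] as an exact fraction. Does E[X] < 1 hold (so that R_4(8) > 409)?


E[X] = C(409, 8) · 4^{1 − 28} = 18128041135797879 · 4^{−27} = 18128041135797879/18014398509481984.
As a reduced fraction: E[X] = 18128041135797879/18014398509481984 ≈ 1.0063.
Is E[X] < 1? NO.
Since E[X] ≥ 1, the first-moment bound is inconclusive at n = 409; it does NOT by itself certify R_4(8) > 409.

E[X] = 18128041135797879/18014398509481984 ≈ 1.0063; E[X] ≥ 1; first-moment method inconclusive here.


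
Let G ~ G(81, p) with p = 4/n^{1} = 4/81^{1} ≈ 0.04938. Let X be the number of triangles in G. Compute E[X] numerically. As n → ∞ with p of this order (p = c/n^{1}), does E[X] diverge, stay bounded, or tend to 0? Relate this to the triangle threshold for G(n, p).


Number of potential triangles: C(81, 3) = 85320.
Each occurs with probability p³ ≈ (0.04938)³ ≈ 1.204273e-04.
By linearity: E[X] = C(81, 3)·p³ ≈ 85320 · 1.204273e-04 ≈ 10.2749.
Here α = 1, so p = 4/n is exactly at the triangle threshold p ~ 1/n. Asymptotically E[X] → c³/6 = 4³/6 = 32/3 ≈ 10.6667, a bounded constant. In this regime the triangle count is asymptotically Poisson(c³/6).

E[X] ≈ 10.2749; in regime p = Θ(1/n^{1}) E[X] stays bounded (at the triangle threshold p ~ 1/n).


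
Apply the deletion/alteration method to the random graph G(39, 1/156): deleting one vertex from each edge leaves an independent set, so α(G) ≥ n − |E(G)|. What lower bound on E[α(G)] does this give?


E[|E(G)|] = C(39, 2)·p = 741 · (1/156) = 19/4.
E[α(G)] ≥ n − E[|E(G)|] = 39 − 19/4 = 137/4.
Numerically: ≈ 34.2500.
(This is only a lower bound; the true E[α(G)] may be larger.)

E[α(G)] ≥ 137/4 ≈ 34.2500.


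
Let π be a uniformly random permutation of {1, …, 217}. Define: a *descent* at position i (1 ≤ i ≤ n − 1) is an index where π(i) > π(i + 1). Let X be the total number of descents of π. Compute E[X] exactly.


Write X = Σ X_I over i = 1, …, 216, with X_I the indicator of one descent.
There are 216 indicators.
For each fixed i, the pair (π(i), π(i+1)) is a uniformly random ordered pair of distinct values from {1, …, 217}; by symmetry P[π(i) > π(i+1)] = 1/2.
By linearity: E[X] = 216 · (1/2) = (217 − 1) · (1/2) = 108 ≈ 108.000.

E[X] = 108 = 108.000.


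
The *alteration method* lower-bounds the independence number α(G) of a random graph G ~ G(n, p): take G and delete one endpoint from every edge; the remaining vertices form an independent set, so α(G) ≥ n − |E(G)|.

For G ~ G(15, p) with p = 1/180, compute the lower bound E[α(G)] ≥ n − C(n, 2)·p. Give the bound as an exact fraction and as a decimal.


E[|E(G)|] = C(15, 2)·p = 105 · (1/180) = 7/12.
E[α(G)] ≥ n − E[|E(G)|] = 15 − 7/12 = 173/12.
Numerically: ≈ 14.417.
(This is only a lower bound; the true E[α(G)] may be larger.)

E[α(G)] ≥ 173/12 ≈ 14.417.


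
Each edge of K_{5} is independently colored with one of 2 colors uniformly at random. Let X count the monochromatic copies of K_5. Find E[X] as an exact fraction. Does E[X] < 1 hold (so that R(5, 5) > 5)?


E[X] = C(5, 5) · 2^{1 − 10} = 1 · 2^{−9} = 1/512.
As a reduced fraction: E[X] = 1/512 ≈ 0.001953.
Is E[X] < 1? YES.
Since E[X] < 1, there exists a 2-coloring of K_{5} with no monochromatic K_5; hence R(5, 5) > 5.

E[X] = 1/512 ≈ 0.001953; E[X] < 1, so R(5, 5) > 5.


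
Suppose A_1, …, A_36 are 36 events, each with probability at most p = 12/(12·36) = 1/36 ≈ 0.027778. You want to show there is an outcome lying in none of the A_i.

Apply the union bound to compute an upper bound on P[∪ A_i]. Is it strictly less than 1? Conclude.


Union bound: P[∪_{i=1}^{36} A_i] ≤ Σ_i P[A_i] ≤ 36·p = 36·(1/36) = 1.
Numerically: 1 ≈ 1.000000.
Is 1 < 1? NO.
Since the bound 1 is ≥ 1, the union bound is uninformative here; it does NOT by itself certify existence.

36·p = 1 ≈ 1.000000; existence NOT certified by the union bound.


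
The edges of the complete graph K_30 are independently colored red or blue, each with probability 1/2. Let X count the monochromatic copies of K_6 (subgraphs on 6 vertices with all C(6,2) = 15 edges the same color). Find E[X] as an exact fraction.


Let X = Σ_S X_S over the C(30, 6) = 593775 subsets S of size 6, where X_S = 1 if the K_6 on S is monochromatic.
For a fixed S, the K_6 on S has C(6, 2) = 15 edges. P[all 15 edges red] = (1/2)^15, and likewise for blue, so P[monochromatic] = 2·(1/2)^15 = 2^{1 − 15} = 1/16384.
Summing: E[X] = C(30, 6) · 2^{1 − 15} = 593775 · 1/16384 = 593775/16384.
Numerically: E[X] ≈ 36.2411.

E[X] = C(30,6)·2^(1−C(6,2)) = 593775/16384 ≈ 36.2411.


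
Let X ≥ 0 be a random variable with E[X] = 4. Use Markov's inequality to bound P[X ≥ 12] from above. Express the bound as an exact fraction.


μ = E[X] = 4, a = 12.
Markov: P[X ≥ 12] ≤ μ/a = (4)/12 = 1/3.
Numerically: ≈ 0.33333.
(Since a = 12 > μ = 4.00000, the bound 1/3 is < 1 and informative.)

P[X ≥ 12] ≤ 1/3 ≈ 0.33333.


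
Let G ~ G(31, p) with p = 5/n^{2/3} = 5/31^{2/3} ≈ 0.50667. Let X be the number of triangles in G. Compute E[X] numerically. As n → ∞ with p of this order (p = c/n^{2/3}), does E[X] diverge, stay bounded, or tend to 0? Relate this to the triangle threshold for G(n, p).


Number of potential triangles: C(31, 3) = 4495.
Each occurs with probability p³ ≈ (0.50667)³ ≈ 1.3007284e-01.
By linearity: E[X] = C(31, 3)·p³ ≈ 4495 · 1.3007284e-01 ≈ 584.67742.
Since α = 2/3 < 1, p = c/n^{2/3} ≫ 1/n is above the triangle threshold p ~ 1/n. Asymptotically E[X] ~ (c³/6)·n^{3(1−α)} = (5³/6)·n^{1} → ∞; triangles are abundant w.h.p.

E[X] ≈ 584.67742; in regime p = Θ(1/n^{2/3}) E[X] diverges (above the triangle threshold p ~ 1/n).


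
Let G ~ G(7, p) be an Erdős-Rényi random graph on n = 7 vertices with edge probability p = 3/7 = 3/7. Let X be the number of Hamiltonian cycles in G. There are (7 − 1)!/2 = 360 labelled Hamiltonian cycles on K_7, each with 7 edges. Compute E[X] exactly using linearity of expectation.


K_7 has (7 − 1)!/2 = 360 labelled Hamiltonian cycles.
For each such Hamiltonian cycle H, let X_H = 1 if all 7 edges of H are present in G. Then P[X_H = 1] = p^{7} = (3/7)^{7} = 2187/823543.
By linearity of expectation: E[X] = Σ_H E[X_H] = 360 · p^{7} = 360 · 2187/823543 = 787320/823543.
Numerically: E[X] ≈ 0.956.

E[X] = 360 · (3/7)^{7} = 787320/823543 ≈ 0.956.


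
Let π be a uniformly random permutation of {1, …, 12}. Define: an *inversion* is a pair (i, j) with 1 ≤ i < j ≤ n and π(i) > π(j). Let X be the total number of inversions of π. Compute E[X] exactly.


Write X = Σ X_I over the C(12, 2) = 66 pairs i < j, with X_I the indicator of one inversion.
There are 66 indicators.
For each fixed pair i < j, the values π(i) and π(j) are two distinct elements of {1, …, 12} in uniformly random order; by symmetry P[π(i) > π(j)] = 1/2.
By linearity: E[X] = 66 · (1/2) = C(12, 2) · (1/2) = 66/2 = 33 ≈ 33.000000.

E[X] = 33 = 33.000000.


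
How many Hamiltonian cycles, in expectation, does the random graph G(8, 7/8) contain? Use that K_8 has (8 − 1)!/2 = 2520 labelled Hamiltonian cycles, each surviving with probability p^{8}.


K_8 has (8 − 1)!/2 = 2520 labelled Hamiltonian cycles.
For each such Hamiltonian cycle H, let X_H = 1 if all 8 edges of H are present in G. Then P[X_H = 1] = p^{8} = (7/8)^{8} = 5764801/16777216.
By linearity of expectation: E[X] = Σ_H E[X_H] = 2520 · p^{8} = 2520 · 5764801/16777216 = 1815912315/2097152.
Numerically: E[X] ≈ 865.894.

E[X] = 2520 · (7/8)^{8} = 1815912315/2097152 ≈ 865.894.
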